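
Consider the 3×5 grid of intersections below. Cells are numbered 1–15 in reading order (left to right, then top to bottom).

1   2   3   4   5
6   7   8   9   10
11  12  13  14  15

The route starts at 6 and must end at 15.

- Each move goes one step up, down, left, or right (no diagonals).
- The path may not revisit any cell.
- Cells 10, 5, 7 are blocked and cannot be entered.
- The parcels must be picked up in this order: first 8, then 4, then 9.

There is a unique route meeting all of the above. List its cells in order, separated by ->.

6 -> 11 -> 12 -> 13 -> 8 -> 3 -> 4 -> 9 -> 14 -> 15

The waypoints must appear in the order 8, 4, 9, with no cell reused.
Route from 6: down to 11, 2× right (reaching 13), 2× up (reaching 3), right to 4, 2× down (reaching 14), right to 15 — 9 moves in all.
Check: order respected (8 at step 4, 4 at step 6, 9 at step 7).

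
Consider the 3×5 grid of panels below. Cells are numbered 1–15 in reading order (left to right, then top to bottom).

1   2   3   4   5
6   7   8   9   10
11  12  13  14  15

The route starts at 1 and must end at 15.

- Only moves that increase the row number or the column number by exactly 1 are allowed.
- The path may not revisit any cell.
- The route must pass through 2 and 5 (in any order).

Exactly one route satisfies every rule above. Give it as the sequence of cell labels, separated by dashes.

Moves only go right or down, so the column and row indices never decrease.
Route from 1: right 4 to 5, down 2 to 15 — 6 moves in all.
Check: all required cells visited.

1 - 2 - 3 - 4 - 5 - 10 - 15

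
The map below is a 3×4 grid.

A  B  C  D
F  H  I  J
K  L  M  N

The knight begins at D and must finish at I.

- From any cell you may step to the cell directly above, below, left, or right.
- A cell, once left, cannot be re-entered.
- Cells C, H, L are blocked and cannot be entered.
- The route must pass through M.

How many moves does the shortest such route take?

4

Any route passes through M somewhere between D and I. Summing Manhattan distances along the two legs (D → M → I) gives a lower bound of 3 + 1 = 4 moves.
A route of 4 moves achieves this: D → J → N → M → I.
Since 4 matches the lower bound, it is optimal.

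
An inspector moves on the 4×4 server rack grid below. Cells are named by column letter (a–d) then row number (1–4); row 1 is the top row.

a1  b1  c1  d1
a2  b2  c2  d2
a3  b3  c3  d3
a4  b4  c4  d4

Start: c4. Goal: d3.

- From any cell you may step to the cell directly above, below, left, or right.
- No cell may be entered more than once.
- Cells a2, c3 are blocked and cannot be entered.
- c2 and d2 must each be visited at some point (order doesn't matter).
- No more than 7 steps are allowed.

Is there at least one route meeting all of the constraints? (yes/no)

One route that works: c4 → b4 → b3 → b2 → c2 → d2 → d3.

yes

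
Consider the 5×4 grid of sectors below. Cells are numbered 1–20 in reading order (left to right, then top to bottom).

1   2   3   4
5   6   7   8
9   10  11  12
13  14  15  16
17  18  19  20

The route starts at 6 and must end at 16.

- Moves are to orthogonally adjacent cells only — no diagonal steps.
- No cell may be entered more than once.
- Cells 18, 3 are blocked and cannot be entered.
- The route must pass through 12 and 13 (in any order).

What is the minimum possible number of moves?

8

Any route passes through 12 and 13 in some order between 6 and 16. Summing Manhattan distances along each leg and taking the cheapest ordering (6 → 13 → 12 → 16) gives a lower bound of 3 + 4 + 1 = 8 moves.
A route of 8 moves achieves this: 6 → 10 → 9 → 13 → 14 → 15 → 11 → 12 → 16.
Since 8 matches the lower bound, it is optimal.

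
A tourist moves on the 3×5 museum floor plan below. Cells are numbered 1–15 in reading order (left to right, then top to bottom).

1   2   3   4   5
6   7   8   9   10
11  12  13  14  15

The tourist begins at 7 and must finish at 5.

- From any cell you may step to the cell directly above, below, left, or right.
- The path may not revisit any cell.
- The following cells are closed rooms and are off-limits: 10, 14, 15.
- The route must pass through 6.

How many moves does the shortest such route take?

6

Any route passes through 6 somewhere between 7 and 5. Summing Manhattan distances along the two legs (7 → 6 → 5) gives a lower bound of 1 + 5 = 6 moves.
A route of 6 moves achieves this: 7 → 6 → 1 → 2 → 3 → 4 → 5.
Since 6 matches the lower bound, it is optimal.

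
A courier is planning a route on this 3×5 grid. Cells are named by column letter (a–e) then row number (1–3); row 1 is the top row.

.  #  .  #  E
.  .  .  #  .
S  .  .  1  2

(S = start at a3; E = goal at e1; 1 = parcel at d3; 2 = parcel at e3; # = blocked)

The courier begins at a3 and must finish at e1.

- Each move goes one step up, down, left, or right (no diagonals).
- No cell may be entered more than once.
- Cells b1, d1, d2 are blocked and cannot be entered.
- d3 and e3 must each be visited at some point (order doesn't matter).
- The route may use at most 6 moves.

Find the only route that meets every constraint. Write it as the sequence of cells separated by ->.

a3 -> b3 -> c3 -> d3 -> e3 -> e2 -> e1

Any route must reach d3 and e3 and still end at e1 within 6 moves, so the order of the required stops is forced.
Route from a3: right 4 to e3, up 2 to e1 — 6 moves in all.
Check: all required cells visited; 6 ≤ 6 moves.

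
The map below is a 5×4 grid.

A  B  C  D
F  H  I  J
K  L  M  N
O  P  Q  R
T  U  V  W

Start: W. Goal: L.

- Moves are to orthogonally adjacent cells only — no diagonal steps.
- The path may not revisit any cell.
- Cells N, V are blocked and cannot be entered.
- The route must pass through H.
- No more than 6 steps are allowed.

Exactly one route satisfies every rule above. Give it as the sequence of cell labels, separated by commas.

W, R, Q, M, I, H, L

Any route must reach H and still end at L within 6 moves, so the order of the required stops is forced.
Route from W: up to R, left to Q, 2× up (reaching I), left to H, down to L — 6 moves in all.
Check: all required cells visited; 6 ≤ 6 moves.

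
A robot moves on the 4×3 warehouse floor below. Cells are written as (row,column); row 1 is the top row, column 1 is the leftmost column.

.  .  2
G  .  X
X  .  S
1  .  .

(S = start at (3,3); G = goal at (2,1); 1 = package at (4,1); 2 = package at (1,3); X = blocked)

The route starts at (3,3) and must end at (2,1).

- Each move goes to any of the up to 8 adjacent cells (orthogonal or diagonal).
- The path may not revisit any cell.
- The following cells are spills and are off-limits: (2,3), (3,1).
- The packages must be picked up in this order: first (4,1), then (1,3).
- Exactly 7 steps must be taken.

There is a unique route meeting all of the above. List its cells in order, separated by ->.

(3,3) -> (4,2) -> (4,1) -> (3,2) -> (2,2) -> (1,3) -> (1,2) -> (2,1)

The waypoints must appear in the order (4,1), (1,3), with no cell reused.
Route from (3,3): down-left to (4,2), left to (4,1), up-right to (3,2), up to (2,2), up-right to (1,3), left to (1,2), down-left to (2,1) — 7 moves in all.
Check: order respected (1 at step 2, 2 at step 5); 7 moves as required.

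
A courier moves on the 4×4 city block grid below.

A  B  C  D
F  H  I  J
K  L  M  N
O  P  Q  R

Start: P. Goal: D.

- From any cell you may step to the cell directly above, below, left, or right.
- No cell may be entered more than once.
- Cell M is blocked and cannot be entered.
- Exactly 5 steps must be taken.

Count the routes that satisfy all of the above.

Need simple routes of exactly 5 moves from P to D (Manhattan distance 5, so 0 moves are spent on a detour and 0 undoing it).
Enumerating: P L H B C D | P L H I C D | P L H I J D | P Q R N J D.
That gives 4 routes.

4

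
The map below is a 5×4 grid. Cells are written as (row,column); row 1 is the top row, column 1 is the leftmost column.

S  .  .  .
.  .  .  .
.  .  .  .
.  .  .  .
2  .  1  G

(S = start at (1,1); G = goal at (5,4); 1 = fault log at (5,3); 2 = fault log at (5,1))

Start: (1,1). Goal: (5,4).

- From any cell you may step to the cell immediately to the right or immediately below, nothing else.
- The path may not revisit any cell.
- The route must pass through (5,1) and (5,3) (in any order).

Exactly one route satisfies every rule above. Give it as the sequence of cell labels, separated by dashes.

Moves only go right or down, so the column and row indices never decrease.
Route from (1,1): down 4 to (5,1), right 3 to (5,4) — 7 moves in all.
Check: all required cells visited.

(1,1) - (2,1) - (3,1) - (4,1) - (5,1) - (5,2) - (5,3) - (5,4)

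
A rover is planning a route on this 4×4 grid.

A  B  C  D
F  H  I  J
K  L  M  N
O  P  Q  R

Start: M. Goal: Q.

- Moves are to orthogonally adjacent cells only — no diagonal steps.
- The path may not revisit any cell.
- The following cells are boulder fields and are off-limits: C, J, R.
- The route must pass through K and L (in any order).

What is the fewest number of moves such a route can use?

5

Any route passes through K and L in some order between M and Q. Summing Manhattan distances along each leg and taking the cheapest ordering (M → L → K → Q) gives a lower bound of 1 + 1 + 3 = 5 moves.
A route of 5 moves achieves this: M → L → K → O → P → Q.
Since 5 matches the lower bound, it is optimal.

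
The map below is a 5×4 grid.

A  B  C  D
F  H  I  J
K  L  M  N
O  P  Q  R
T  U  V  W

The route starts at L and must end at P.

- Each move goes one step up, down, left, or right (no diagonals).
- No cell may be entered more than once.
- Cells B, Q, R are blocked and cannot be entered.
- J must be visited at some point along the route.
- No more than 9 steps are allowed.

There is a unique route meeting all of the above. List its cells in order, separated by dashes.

L - M - N - J - I - H - F - K - O - P

The 9-move cap with required stops at J leaves no slack for detours.
Route from L: right 2 to N, up 1 to J, left 3 to F, down 2 to O, right 1 to P — 9 moves in all.
Check: all required cells visited; 9 ≤ 9 moves.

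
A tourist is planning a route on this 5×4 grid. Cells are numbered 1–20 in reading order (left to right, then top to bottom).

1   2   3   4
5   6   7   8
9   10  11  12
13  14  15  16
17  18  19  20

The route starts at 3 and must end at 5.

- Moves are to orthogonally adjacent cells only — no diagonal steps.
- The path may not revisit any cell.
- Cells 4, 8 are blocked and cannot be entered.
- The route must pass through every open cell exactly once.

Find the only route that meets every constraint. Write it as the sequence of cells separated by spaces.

Need to visit all 18 open cells exactly once, starting at 3 and ending at 5.
Cell 20 has only two open neighbours (16 and 19), so the path must pass straight through it: one of those is the cell it's entered from and the other is where it exits.
Route from 3: 2× down (reaching 11), right to 12, 2× down (reaching 20), left to 19, up to 15, left to 14, down to 18, left to 17, 2× up (reaching 9), right to 10, 2× up (reaching 2), left to 1, down to 5 — 17 moves in all.
Check: all 18 open cells covered.

3 7 11 12 16 20 19 15 14 18 17 13 9 10 6 2 1 5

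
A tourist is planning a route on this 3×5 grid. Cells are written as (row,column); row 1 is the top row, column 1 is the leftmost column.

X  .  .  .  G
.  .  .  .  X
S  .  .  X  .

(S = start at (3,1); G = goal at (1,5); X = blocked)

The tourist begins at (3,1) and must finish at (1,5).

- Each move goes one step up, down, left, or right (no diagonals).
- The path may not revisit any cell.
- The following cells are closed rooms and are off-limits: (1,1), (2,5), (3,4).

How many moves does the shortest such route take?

The Manhattan distance from (3,1) to (1,5) is |3−1| + |1−5| = 6, so at least 6 moves are needed.
A route of 6 moves achieves this: (3,1) → (2,1) → (2,2) → (1,2) → (1,3) → (1,4) → (1,5).
Since 6 matches the lower bound, it is optimal.

6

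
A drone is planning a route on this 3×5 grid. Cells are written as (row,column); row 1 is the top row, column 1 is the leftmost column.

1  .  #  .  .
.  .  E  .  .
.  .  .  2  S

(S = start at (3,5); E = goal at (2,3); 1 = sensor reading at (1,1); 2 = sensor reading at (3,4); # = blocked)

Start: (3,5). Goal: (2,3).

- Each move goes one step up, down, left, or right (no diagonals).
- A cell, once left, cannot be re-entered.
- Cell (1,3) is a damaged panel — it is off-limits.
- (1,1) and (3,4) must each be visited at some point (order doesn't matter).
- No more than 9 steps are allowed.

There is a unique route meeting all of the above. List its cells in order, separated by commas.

(3,5), (3,4), (3,3), (3,2), (3,1), (2,1), (1,1), (1,2), (2,2), (2,3)

The 9-move cap with required stops at (1,1), (3,4) leaves no slack for detours.
Route from (3,5): 4× left (reaching (3,1)), 2× up (reaching (1,1)), right to (1,2), down to (2,2), right to (2,3) — 9 moves in all.
Check: all required cells visited; 9 ≤ 9 moves.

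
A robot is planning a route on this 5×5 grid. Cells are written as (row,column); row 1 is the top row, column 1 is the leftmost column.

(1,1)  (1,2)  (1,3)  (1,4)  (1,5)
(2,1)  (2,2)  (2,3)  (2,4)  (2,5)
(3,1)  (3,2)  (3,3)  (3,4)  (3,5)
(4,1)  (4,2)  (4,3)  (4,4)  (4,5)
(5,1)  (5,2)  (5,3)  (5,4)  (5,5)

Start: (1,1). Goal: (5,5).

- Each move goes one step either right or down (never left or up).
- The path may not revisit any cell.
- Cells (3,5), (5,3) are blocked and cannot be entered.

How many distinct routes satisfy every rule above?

A right/down-only route from (1,1) to (5,5) makes exactly 4 down-moves and 4 right-moves in some order.
With no other constraints that would be C(8,4) = 70 routes.
Subtract routes through each blocked cell (inclusion–exclusion for overlaps): − through (3,5): 15 − through (5,3): 15 → 40.
That gives 40 routes.

40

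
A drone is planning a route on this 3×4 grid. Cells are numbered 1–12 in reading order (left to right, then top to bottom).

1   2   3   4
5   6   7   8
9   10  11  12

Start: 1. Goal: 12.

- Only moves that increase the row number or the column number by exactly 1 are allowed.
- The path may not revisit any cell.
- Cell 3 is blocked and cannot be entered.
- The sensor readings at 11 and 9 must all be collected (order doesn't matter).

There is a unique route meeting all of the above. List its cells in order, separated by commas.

1, 5, 9, 10, 11, 12

Moves only go right or down, so the column and row indices never decrease.
Route from 1: down 2 to 9, right 3 to 12 — 5 moves in all.
Check: all required cells visited.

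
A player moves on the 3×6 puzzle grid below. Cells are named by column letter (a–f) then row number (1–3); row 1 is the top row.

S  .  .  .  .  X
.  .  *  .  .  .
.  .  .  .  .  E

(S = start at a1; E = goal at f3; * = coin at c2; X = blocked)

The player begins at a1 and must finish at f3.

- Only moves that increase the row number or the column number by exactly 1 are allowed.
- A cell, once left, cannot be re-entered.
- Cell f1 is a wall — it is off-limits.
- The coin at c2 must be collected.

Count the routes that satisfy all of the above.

A right/down-only route from a1 to f3 makes exactly 2 down-moves and 5 right-moves in some order.
With no other constraints that would be C(7,2) = 21 routes.
Split at c2 and multiply the segment counts (each segment already excludes blocked cells): a1→c2: 3; c2→f3: 4; product = 12.
That gives 12 routes.

12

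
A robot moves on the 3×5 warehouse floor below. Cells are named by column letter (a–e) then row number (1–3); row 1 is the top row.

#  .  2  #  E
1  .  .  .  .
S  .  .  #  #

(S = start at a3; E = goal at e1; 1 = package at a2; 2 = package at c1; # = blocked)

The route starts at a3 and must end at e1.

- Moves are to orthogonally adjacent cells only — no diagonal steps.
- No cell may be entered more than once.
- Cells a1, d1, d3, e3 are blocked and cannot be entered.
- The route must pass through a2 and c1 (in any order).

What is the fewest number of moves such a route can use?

Any route passes through a2 and c1 in some order between a3 and e1. Summing Manhattan distances along each leg and taking the cheapest ordering (a3 → a2 → c1 → e1) gives a lower bound of 1 + 3 + 2 = 6 moves.
That bound ignores the blocked cells. Measuring each leg by the fewest moves that actually steer around them (a3→a2: 1; a2→c1: 3; c1→e1: 4) raises the lower bound to 8.
A route of 8 moves exists: a3 → a2 → b2 → b1 → c1 → c2 → d2 → e2 → e1.
Since 8 matches that lower bound, it is optimal.

8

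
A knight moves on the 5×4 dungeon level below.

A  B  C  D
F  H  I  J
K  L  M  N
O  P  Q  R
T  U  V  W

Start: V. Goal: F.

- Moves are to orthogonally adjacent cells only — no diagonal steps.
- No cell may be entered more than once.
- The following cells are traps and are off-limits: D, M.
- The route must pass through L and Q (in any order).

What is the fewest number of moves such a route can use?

Any route passes through L and Q in some order between V and F. Summing Manhattan distances along each leg and taking the cheapest ordering (V → Q → L → F) gives a lower bound of 1 + 2 + 2 = 5 moves.
A route of 5 moves achieves this: V → Q → P → L → H → F.
Since 5 matches the lower bound, it is optimal.

5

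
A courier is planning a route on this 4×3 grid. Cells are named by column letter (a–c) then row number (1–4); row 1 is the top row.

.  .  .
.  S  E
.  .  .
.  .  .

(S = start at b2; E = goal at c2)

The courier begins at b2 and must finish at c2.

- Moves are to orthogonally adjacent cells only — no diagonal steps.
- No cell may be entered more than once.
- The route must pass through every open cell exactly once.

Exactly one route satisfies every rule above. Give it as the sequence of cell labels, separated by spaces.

b2 b3 c3 c4 b4 a4 a3 a2 a1 b1 c1 c2

Need to visit all 12 open cells exactly once, starting at b2 and ending at c2.
Cell a1 has only two open neighbours (a2 and b1), so the path must pass straight through it: one of those is the cell it's entered from and the other is where it exits.
Route from b2: down to b3, right to c3, down to c4, 2× left (reaching a4), 3× up (reaching a1), 2× right (reaching c1), down to c2 — 11 moves in all.
Check: all 12 open cells covered.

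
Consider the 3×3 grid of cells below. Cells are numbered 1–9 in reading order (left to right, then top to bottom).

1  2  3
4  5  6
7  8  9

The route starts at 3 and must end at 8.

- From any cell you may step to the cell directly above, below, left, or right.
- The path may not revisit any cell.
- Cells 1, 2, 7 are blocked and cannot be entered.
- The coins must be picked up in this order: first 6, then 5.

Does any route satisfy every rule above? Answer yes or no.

One route that works: 3 → 6 → 5 → 8.

yes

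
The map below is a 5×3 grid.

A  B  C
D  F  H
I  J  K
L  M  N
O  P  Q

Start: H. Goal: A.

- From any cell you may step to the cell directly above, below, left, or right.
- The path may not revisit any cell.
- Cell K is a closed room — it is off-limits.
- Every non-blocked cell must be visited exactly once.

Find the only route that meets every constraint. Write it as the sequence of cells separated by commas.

Need to visit all 14 open cells exactly once, starting at H and ending at A.
Route from H: up to C, left to B, 3× down (reaching M), right to N, down to Q, 2× left (reaching O), 4× up (reaching A) — 13 moves in all.
Check: all 14 open cells covered.

H, C, B, F, J, M, N, Q, P, O, L, I, D, A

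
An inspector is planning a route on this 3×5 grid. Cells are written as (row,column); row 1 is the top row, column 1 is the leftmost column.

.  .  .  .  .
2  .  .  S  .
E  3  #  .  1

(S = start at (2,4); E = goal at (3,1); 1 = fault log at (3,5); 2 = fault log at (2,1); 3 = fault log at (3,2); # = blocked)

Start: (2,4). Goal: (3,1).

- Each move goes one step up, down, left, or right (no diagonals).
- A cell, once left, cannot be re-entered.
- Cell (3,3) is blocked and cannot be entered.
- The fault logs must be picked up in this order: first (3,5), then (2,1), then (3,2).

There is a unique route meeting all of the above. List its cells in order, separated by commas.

(2,4), (3,4), (3,5), (2,5), (1,5), (1,4), (1,3), (1,2), (1,1), (2,1), (2,2), (3,2), (3,1)

The waypoints must appear in the order (3,5), (2,1), (3,2), with no cell reused.
Route from (2,4): down to (3,4), right to (3,5), 2× up (reaching (1,5)), 4× left (reaching (1,1)), down to (2,1), right to (2,2), down to (3,2), left to (3,1) — 12 moves in all.
Check: order respected (1 at step 2, 2 at step 9, 3 at step 11).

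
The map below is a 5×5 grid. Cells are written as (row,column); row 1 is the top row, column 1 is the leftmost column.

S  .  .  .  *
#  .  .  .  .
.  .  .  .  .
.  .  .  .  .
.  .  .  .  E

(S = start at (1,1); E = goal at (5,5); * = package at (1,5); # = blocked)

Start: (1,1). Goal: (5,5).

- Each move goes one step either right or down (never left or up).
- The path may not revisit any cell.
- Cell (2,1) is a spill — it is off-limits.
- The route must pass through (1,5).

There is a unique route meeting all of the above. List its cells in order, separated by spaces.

Moves only go right or down, so the column and row indices never decrease.
Route from (1,1): 4× right (reaching (1,5)), 4× down (reaching (5,5)) — 8 moves in all.
Check: all required cells visited.

(1,1) (1,2) (1,3) (1,4) (1,5) (2,5) (3,5) (4,5) (5,5)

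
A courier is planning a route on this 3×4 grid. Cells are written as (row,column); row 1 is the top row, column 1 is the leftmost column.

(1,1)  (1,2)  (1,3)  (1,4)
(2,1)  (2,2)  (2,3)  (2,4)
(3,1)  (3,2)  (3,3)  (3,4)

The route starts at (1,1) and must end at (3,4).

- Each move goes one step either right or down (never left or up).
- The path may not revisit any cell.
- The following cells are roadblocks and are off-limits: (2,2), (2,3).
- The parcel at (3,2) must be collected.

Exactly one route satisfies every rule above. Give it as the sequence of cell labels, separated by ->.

Moves only go right or down, so the column and row indices never decrease.
Route from (1,1): 2× down (reaching (3,1)), 3× right (reaching (3,4)) — 5 moves in all.
Check: all required cells visited.

(1,1) -> (2,1) -> (3,1) -> (3,2) -> (3,3) -> (3,4)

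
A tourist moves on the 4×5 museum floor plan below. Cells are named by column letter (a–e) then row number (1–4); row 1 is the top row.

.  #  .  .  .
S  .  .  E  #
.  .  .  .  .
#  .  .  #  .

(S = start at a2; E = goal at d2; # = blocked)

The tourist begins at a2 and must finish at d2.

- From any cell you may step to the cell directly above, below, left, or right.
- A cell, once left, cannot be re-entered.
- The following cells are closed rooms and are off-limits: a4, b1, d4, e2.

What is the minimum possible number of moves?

The Manhattan distance from a2 to d2 is |2−2| + |1−4| = 3, so at least 3 moves are needed.
A route of 3 moves achieves this: a2 → b2 → c2 → d2.
Since 3 matches the lower bound, it is optimal.

3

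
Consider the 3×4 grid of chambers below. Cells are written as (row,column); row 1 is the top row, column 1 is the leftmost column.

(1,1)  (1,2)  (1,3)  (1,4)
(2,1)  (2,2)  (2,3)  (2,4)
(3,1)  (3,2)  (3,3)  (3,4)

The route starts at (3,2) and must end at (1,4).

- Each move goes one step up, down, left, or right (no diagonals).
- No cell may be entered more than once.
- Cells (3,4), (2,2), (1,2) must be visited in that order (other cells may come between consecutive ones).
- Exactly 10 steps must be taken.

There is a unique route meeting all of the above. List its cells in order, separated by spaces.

(3,2) (3,3) (3,4) (2,4) (2,3) (2,2) (2,1) (1,1) (1,2) (1,3) (1,4)

The waypoints must appear in the order (3,4), (2,2), (1,2), with no cell reused.
Route from (3,2): 2× right (reaching (3,4)), up to (2,4), 3× left (reaching (2,1)), up to (1,1), 3× right (reaching (1,4)) — 10 moves in all.
Check: order respected ((3,4) at step 2, (2,2) at step 5, (1,2) at step 8); 10 moves as required.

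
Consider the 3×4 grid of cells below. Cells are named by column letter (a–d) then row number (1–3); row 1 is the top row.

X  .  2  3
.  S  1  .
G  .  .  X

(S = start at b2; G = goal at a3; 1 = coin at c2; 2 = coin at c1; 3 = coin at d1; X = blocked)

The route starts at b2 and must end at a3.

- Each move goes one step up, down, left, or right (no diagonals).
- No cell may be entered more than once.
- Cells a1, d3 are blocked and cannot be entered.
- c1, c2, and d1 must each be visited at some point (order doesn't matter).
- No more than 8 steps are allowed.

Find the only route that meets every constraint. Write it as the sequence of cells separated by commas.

The 8-move cap with required stops at c1, c2, d1 leaves no slack for detours.
Route from b2: up to b1, 2× right (reaching d1), down to d2, left to c2, down to c3, 2× left (reaching a3) — 8 moves in all.
Check: all required cells visited; 8 ≤ 8 moves.

b2, b1, c1, d1, d2, c2, c3, b3, a3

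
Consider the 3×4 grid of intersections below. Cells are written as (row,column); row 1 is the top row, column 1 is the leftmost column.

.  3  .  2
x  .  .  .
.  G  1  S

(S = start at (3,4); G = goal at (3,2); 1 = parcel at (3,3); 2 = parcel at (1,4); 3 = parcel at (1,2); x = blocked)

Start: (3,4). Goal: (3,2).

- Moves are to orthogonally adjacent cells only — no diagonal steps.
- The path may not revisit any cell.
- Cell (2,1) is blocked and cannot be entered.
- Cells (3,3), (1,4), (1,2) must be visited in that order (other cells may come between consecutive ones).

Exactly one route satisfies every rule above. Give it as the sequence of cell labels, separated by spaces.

The waypoints must appear in the order (3,3), (1,4), (1,2), with no cell reused.
Route from (3,4): left 1 to (3,3), up 1 to (2,3), right 1 to (2,4), up 1 to (1,4), left 2 to (1,2), down 2 to (3,2) — 8 moves in all.
Check: order respected (1 at step 1, 2 at step 4, 3 at step 6).

(3,4) (3,3) (2,3) (2,4) (1,4) (1,3) (1,2) (2,2) (3,2)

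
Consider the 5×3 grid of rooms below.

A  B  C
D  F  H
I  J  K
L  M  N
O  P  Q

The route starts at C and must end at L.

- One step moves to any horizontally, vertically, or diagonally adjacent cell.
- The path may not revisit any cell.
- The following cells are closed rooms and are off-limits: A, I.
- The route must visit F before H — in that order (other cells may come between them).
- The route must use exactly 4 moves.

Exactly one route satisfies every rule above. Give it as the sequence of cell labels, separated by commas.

The waypoints must appear in the order F, H, with no cell reused.
Route from C: down-left to F, right to H, 2× down-left (reaching L) — 4 moves in all.
Check: order respected (F at step 1, H at step 2); 4 moves as required.

C, F, H, J, L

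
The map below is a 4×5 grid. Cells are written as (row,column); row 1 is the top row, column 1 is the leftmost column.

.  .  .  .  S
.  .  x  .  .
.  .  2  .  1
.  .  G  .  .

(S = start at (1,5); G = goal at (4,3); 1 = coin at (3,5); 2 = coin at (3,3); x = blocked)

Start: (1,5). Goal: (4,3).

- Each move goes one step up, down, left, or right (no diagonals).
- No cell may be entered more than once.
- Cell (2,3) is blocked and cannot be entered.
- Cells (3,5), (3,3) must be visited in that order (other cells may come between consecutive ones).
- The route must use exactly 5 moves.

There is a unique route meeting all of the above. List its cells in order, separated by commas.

The waypoints must appear in the order (3,5), (3,3), with no cell reused.
Route from (1,5): 2× down (reaching (3,5)), 2× left (reaching (3,3)), down to (4,3) — 5 moves in all.
Check: order respected (1 at step 2, 2 at step 4); 5 moves as required.

(1,5), (2,5), (3,5), (3,4), (3,3), (4,3)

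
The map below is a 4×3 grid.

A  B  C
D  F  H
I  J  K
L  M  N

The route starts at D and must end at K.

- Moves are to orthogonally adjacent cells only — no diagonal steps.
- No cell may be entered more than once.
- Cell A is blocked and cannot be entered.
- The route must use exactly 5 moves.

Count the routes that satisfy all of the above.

6

Need simple routes of exactly 5 moves from D to K (Manhattan distance 3, so 1 moves are spent on a detour and 1 undoing it).
Enumerating: D I L M J K | D I L M N K | D I J F H K | D I J M N K | D F B C H K | D F J M N K.
That gives 6 routes.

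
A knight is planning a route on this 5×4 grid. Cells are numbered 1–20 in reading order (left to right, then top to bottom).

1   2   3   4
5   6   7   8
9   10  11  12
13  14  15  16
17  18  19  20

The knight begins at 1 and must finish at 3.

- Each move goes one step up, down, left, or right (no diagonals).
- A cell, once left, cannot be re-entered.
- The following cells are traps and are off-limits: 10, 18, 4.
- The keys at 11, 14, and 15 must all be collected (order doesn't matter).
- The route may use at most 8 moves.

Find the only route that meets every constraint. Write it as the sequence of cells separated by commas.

1, 5, 9, 13, 14, 15, 11, 7, 3

The 8-move cap with required stops at 11, 14, 15 leaves no slack for detours.
Route from 1: down 3 to 13, right 2 to 15, up 3 to 3 — 8 moves in all.
Check: all required cells visited; 8 ≤ 8 moves.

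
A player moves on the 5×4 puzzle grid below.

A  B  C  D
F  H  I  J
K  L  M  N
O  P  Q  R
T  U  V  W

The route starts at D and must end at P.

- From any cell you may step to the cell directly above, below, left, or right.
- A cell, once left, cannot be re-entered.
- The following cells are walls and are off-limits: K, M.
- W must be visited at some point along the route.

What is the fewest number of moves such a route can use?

7

Any route passes through W somewhere between D and P. Summing Manhattan distances along the two legs (D → W → P) gives a lower bound of 4 + 3 = 7 moves.
A route of 7 moves achieves this: D → J → N → R → W → V → Q → P.
Since 7 matches the lower bound, it is optimal.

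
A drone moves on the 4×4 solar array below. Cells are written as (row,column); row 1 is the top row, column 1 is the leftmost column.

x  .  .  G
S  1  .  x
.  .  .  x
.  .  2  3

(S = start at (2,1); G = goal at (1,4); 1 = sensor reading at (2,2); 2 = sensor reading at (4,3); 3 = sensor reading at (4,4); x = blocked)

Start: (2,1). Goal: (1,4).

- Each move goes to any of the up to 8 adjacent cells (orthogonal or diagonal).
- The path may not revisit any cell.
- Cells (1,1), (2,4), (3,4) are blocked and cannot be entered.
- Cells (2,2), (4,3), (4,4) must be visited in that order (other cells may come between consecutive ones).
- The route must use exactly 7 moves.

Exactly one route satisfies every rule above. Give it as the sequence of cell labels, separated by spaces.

The waypoints must appear in the order (2,2), (4,3), (4,4), with no cell reused.
Route from (2,1): right 1 to (2,2), down 1 to (3,2), down-right 1 to (4,3), right 1 to (4,4), up-left 1 to (3,3), up 1 to (2,3), up-right 1 to (1,4) — 7 moves in all.
Check: order respected (1 at step 1, 2 at step 3, 3 at step 4); 7 moves as required.

(2,1) (2,2) (3,2) (4,3) (4,4) (3,3) (2,3) (1,4)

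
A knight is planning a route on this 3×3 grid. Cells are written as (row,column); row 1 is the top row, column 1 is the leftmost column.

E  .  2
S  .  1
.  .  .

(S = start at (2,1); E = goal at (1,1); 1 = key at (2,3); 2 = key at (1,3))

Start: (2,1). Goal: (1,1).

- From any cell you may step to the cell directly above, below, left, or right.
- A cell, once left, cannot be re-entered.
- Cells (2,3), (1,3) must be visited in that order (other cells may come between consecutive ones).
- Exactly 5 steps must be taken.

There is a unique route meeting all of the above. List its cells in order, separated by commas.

(2,1), (2,2), (2,3), (1,3), (1,2), (1,1)

The waypoints must appear in the order (2,3), (1,3), with no cell reused.
Route from (2,1): 2× right (reaching (2,3)), up to (1,3), 2× left (reaching (1,1)) — 5 moves in all.
Check: order respected (1 at step 2, 2 at step 3); 5 moves as required.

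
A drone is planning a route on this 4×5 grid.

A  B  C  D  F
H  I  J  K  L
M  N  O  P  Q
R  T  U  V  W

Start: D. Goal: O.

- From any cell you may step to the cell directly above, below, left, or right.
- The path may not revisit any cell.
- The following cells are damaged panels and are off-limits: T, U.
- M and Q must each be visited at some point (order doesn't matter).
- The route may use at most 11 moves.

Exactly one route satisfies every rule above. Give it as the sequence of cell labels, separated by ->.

D -> F -> L -> Q -> P -> K -> J -> I -> H -> M -> N -> O

The 11-move cap with required stops at M, Q leaves no slack for detours.
Route from D: right to F, 2× down (reaching Q), left to P, up to K, 3× left (reaching H), down to M, 2× right (reaching O) — 11 moves in all.
Check: all required cells visited; 11 ≤ 11 moves.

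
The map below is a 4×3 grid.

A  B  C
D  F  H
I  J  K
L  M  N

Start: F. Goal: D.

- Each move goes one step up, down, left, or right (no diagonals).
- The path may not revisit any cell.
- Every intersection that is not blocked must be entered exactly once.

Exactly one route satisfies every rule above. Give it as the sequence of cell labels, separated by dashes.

F - J - I - L - M - N - K - H - C - B - A - D

Need to visit all 12 open cells exactly once, starting at F and ending at D.
Cell N has only two open neighbours (K and M), so the path must pass straight through it: one of those is the cell it's entered from and the other is where it exits.
Route from F: down to J, left to I, down to L, 2× right (reaching N), 3× up (reaching C), 2× left (reaching A), down to D — 11 moves in all.
Check: all 12 open cells covered.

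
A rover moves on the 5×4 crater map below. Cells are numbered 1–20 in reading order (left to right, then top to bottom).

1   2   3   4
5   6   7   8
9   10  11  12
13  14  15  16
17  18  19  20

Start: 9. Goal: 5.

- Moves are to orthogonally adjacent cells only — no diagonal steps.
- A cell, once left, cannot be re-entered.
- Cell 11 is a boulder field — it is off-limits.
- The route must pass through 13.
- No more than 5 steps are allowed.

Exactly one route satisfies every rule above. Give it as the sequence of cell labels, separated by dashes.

Any route must reach 13 and still end at 5 within 5 moves, so the order of the required stops is forced.
Route from 9: down to 13, right to 14, 2× up (reaching 6), left to 5 — 5 moves in all.
Check: all required cells visited; 5 ≤ 5 moves.

9 - 13 - 14 - 10 - 6 - 5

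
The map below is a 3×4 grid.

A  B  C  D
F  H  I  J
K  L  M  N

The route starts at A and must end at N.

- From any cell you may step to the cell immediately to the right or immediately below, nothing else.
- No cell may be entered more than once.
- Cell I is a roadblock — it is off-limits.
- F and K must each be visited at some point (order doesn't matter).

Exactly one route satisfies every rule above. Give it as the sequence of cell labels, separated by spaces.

Moves only go right or down, so the column and row indices never decrease.
Route from A: 2× down (reaching K), 3× right (reaching N) — 5 moves in all.
Check: all required cells visited.

A F K L M N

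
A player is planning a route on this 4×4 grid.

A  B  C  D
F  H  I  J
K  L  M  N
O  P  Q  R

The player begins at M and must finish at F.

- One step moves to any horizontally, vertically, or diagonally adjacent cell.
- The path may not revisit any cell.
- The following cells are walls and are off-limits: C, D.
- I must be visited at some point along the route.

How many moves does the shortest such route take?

3

Any route passes through I somewhere between M and F. Summing Chebyshev distances along the two legs (M → I → F) gives a lower bound of 1 + 2 = 3 moves.
A route of 3 moves achieves this: M → I → B → F.
Since 3 matches the lower bound, it is optimal.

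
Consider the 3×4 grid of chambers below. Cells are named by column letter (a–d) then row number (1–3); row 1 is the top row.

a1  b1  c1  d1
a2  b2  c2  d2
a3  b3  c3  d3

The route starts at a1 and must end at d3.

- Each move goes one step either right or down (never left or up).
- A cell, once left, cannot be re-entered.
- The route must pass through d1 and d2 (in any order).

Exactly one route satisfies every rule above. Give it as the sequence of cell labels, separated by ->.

a1 -> b1 -> c1 -> d1 -> d2 -> d3

Moves only go right or down, so the column and row indices never decrease.
Route from a1: right 3 to d1, down 2 to d3 — 5 moves in all.
Check: all required cells visited.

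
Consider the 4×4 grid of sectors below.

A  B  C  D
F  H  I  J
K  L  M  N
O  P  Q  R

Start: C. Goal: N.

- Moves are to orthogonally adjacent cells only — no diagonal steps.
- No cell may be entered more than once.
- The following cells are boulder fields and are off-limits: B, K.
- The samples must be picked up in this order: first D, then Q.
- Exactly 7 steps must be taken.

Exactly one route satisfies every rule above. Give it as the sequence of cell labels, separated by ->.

C -> D -> J -> I -> M -> Q -> R -> N

The waypoints must appear in the order D, Q, with no cell reused.
Route from C: right 1 to D, down 1 to J, left 1 to I, down 2 to Q, right 1 to R, up 1 to N — 7 moves in all.
Check: order respected (D at step 1, Q at step 5); 7 moves as required.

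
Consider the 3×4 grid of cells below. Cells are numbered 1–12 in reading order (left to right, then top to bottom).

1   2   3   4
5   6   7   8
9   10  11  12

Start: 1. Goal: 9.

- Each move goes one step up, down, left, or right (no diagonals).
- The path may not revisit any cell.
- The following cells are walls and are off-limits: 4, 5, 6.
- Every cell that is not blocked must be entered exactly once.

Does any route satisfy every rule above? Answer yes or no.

yes

One route that works: 1 → 2 → 3 → 7 → 8 → 12 → 11 → 10 → 9.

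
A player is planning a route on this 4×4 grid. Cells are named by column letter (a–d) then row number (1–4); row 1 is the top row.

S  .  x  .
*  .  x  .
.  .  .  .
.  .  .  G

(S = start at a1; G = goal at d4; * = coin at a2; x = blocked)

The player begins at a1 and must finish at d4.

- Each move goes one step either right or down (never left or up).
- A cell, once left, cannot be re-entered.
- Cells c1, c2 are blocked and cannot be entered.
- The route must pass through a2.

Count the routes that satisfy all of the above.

7

A right/down-only route from a1 to d4 makes exactly 3 down-moves and 3 right-moves in some order.
With no other constraints that would be C(6,3) = 20 routes.
Split at a2 and multiply the segment counts (each segment already excludes blocked cells): a1→a2: 1; a2→d4: 7; product = 7.
That gives 7 routes.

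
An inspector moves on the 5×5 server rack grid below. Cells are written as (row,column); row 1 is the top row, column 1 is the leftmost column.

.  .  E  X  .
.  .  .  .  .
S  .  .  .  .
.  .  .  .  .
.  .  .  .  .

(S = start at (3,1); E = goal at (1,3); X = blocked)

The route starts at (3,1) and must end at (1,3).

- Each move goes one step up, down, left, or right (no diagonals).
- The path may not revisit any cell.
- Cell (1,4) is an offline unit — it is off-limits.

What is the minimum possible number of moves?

4

The Manhattan distance from (3,1) to (1,3) is |3−1| + |1−3| = 4, so at least 4 moves are needed.
A route of 4 moves achieves this: (3,1) → (2,1) → (1,1) → (1,2) → (1,3).
Since 4 matches the lower bound, it is optimal.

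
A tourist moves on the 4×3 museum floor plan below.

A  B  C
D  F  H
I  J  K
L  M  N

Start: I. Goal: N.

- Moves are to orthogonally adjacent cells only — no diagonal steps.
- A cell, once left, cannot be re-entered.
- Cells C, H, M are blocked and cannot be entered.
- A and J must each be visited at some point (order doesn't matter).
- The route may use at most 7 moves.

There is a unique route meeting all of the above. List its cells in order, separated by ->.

I -> D -> A -> B -> F -> J -> K -> N

The 7-move cap with required stops at A, J leaves no slack for detours.
Route from I: up 2 to A, right 1 to B, down 2 to J, right 1 to K, down 1 to N — 7 moves in all.
Check: all required cells visited; 7 ≤ 7 moves.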